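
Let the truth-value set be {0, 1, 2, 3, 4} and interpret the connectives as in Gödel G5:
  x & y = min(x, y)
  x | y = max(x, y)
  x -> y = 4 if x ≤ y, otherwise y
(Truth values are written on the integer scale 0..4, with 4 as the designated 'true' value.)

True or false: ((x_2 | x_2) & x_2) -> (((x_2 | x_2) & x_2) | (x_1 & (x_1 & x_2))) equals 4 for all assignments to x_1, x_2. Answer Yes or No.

At x_1 = 1, x_2 = 1, for instance:
x_2 | x_2 = 1 | 1 = 1
(x_2 | x_2) & x_2 = 1 & 1 = 1
x_1 & x_2 = 1 & 1 = 1
x_1 & (x_1 & x_2) = 1 & 1 = 1
((x_2 | x_2) & x_2) | (x_1 & (x_1 & x_2)) = 1 | 1 = 1
((x_2 | x_2) & x_2) -> (((x_2 | x_2) & x_2) | (x_1 & (x_1 & x_2))) = 1 -> 1 = 4
and checking the remaining 24 assignments likewise gives ≥ 4 in every case.

Yes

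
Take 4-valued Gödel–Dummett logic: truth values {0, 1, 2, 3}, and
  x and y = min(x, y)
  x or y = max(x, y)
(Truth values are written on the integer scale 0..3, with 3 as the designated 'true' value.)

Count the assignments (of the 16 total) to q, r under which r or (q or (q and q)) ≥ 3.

q = 0, r = 0 ↦ 0  <
q = 0, r = 1 ↦ 1  <
q = 0, r = 2 ↦ 2  <
q = 0, r = 3 ↦ 3  ≥
q = 1, r = 0 ↦ 1  <
q = 1, r = 1 ↦ 1  <
q = 1, r = 2 ↦ 2  <
q = 1, r = 3 ↦ 3  ≥
q = 2, r = 0 ↦ 2  <
q = 2, r = 1 ↦ 2  <
q = 2, r = 2 ↦ 2  <
q = 2, r = 3 ↦ 3  ≥
q = 3, r = 0 ↦ 3  ≥
q = 3, r = 1 ↦ 3  ≥
q = 3, r = 2 ↦ 3  ≥
q = 3, r = 3 ↦ 3  ≥
So 7 of the 16 assignments meet the threshold.

7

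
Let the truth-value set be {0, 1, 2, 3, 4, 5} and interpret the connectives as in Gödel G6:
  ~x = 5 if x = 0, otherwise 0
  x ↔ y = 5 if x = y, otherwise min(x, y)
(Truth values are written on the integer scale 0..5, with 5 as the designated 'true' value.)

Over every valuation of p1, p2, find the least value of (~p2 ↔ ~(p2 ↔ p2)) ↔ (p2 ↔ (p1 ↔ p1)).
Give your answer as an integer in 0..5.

Take p1 = 0, p2 = 1:
~p2 = ~1 = 0
p2 ↔ p2 = 1 ↔ 1 = 5
~(p2 ↔ p2) = ~5 = 0
~p2 ↔ ~(p2 ↔ p2) = 0 ↔ 0 = 5
p1 ↔ p1 = 0 ↔ 0 = 5
p2 ↔ (p1 ↔ p1) = 1 ↔ 5 = 1
(~p2 ↔ ~(p2 ↔ p2)) ↔ (p2 ↔ (p1 ↔ p1)) = 5 ↔ 1 = 1
No assignment yields a value below 1, so this is the minimum.

1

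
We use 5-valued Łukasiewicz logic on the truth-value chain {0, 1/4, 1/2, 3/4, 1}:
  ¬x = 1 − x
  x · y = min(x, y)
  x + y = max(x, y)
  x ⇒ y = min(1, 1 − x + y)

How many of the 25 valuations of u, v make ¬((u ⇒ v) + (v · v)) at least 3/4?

3

value 1: 1 assignment (counts)
value 3/4: 2 assignments (counts)
value 1/2: 3 assignments
value 1/4: 4 assignments
value 0: 15 assignments
So 3 of the 25 assignments meet the threshold.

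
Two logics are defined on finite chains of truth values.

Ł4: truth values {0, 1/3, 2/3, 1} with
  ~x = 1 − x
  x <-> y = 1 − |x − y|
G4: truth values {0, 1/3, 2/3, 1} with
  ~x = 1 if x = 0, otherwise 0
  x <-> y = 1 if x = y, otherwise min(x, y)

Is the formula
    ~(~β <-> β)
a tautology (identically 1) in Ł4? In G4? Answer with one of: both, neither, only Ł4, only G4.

only G4

In Ł4: at β = 1/3 the value is 1/3 — not a tautology.
In G4: every assignment gives 1 — tautology.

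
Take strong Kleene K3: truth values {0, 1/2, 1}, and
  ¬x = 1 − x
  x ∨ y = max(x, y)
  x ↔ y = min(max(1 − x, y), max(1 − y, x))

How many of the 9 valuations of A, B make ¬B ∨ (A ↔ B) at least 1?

4

A = 0, B = 0 ↦ 1  ≥
A = 0, B = 1/2 ↦ 1/2  <
A = 0, B = 1 ↦ 0  <
A = 1/2, B = 0 ↦ 1  ≥
A = 1/2, B = 1/2 ↦ 1/2  <
A = 1/2, B = 1 ↦ 1/2  <
A = 1, B = 0 ↦ 1  ≥
A = 1, B = 1/2 ↦ 1/2  <
A = 1, B = 1 ↦ 1  ≥
So 4 of the 9 assignments meet the threshold.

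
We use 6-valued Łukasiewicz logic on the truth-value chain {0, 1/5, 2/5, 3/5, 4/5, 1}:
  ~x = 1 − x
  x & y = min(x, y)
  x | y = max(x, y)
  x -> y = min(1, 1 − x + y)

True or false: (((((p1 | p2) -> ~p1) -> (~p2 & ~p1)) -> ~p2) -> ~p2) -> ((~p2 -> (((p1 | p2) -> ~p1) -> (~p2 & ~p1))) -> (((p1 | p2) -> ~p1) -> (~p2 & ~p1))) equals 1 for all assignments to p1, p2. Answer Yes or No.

At p1 = 1/5, p2 = 2/5, for instance:
p1 | p2 = 1/5 | 2/5 = 2/5
~p1 = ~1/5 = 4/5
(p1 | p2) -> ~p1 = 2/5 -> 4/5 = 1
~p2 = ~2/5 = 3/5
~p1 = ~1/5 = 4/5
~p2 & ~p1 = 3/5 & 4/5 = 3/5
((p1 | p2) -> ~p1) -> (~p2 & ~p1) = 1 -> 3/5 = 3/5
~p2 = ~2/5 = 3/5
(((p1 | p2) -> ~p1) -> (~p2 & ~p1)) -> ~p2 = 3/5 -> 3/5 = 1
((((p1 | p2) -> ~p1) -> (~p2 & ~p1)) -> ~p2) -> ~p2 = 1 -> 3/5 = 3/5
~p2 -> (((p1 | p2) -> ~p1) -> (~p2 & ~p1)) = 3/5 -> 3/5 = 1
(~p2 -> (((p1 | p2) -> ~p1) -> (~p2 & ~p1))) -> (((p1 | p2) -> ~p1) -> (~p2 & ~p1)) = 1 -> 3/5 = 3/5
(((((p1 | p2) -> ~p1) -> (~p2 & ~p1)) -> ~p2) -> ~p2) -> ((~p2 -> (((p1 | p2) -> ~p1) -> (~p2 & ~p1))) -> (((p1 | p2) -> ~p1) -> (~p2 & ~p1))) = 3/5 -> 3/5 = 1
and checking the remaining 35 assignments likewise gives ≥ 1 in every case.

Yes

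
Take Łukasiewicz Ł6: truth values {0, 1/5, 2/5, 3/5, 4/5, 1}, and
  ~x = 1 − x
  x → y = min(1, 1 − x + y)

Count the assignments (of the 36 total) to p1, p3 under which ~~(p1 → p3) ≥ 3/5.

value 1: 21 assignments (counts)
value 4/5: 5 assignments (counts)
value 3/5: 4 assignments (counts)
value 2/5: 3 assignments
value 1/5: 2 assignments
value 0: 1 assignment
So 30 of the 36 assignments meet the threshold.

30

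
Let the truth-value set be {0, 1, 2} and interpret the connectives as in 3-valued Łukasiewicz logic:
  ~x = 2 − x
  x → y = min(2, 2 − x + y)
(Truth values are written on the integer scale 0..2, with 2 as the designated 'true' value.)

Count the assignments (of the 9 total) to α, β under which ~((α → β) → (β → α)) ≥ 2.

1

α = 0, β = 0 ↦ 0  <
α = 0, β = 1 ↦ 1  <
α = 0, β = 2 ↦ 2  ≥
α = 1, β = 0 ↦ 0  <
α = 1, β = 1 ↦ 0  <
α = 1, β = 2 ↦ 1  <
α = 2, β = 0 ↦ 0  <
α = 2, β = 1 ↦ 0  <
α = 2, β = 2 ↦ 0  <
So 1 of the 9 assignments meets the threshold.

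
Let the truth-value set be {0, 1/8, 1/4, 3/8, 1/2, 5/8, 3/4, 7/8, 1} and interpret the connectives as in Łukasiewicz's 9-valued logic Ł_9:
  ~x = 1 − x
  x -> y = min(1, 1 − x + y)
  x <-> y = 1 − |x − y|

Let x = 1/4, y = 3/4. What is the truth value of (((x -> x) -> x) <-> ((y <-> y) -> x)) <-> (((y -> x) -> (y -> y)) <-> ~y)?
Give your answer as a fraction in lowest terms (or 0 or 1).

x -> x = 1/4 -> 1/4 = 1
(x -> x) -> x = 1 -> 1/4 = 1/4
y <-> y = 3/4 <-> 3/4 = 1
(y <-> y) -> x = 1 -> 1/4 = 1/4
((x -> x) -> x) <-> ((y <-> y) -> x) = 1/4 <-> 1/4 = 1
y -> x = 3/4 -> 1/4 = 1/2
y -> y = 3/4 -> 3/4 = 1
(y -> x) -> (y -> y) = 1/2 -> 1 = 1
~y = ~3/4 = 1/4
((y -> x) -> (y -> y)) <-> ~y = 1 <-> 1/4 = 1/4
(((x -> x) -> x) <-> ((y <-> y) -> x)) <-> (((y -> x) -> (y -> y)) <-> ~y) = 1 <-> 1/4 = 1/4

1/4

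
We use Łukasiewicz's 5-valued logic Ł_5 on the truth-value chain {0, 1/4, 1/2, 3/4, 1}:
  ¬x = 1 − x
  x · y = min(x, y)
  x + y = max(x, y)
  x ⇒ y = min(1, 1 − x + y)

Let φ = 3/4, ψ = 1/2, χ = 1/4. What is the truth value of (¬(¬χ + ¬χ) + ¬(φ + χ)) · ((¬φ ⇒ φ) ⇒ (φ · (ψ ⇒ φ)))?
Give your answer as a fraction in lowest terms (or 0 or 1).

¬χ = ¬1/4 = 3/4
¬χ = ¬1/4 = 3/4
¬χ + ¬χ = 3/4 + 3/4 = 3/4
¬(¬χ + ¬χ) = ¬3/4 = 1/4
φ + χ = 3/4 + 1/4 = 3/4
¬(φ + χ) = ¬3/4 = 1/4
¬(¬χ + ¬χ) + ¬(φ + χ) = 1/4 + 1/4 = 1/4
¬φ = ¬3/4 = 1/4
¬φ ⇒ φ = 1/4 ⇒ 3/4 = 1
ψ ⇒ φ = 1/2 ⇒ 3/4 = 1
φ · (ψ ⇒ φ) = 3/4 · 1 = 3/4
(¬φ ⇒ φ) ⇒ (φ · (ψ ⇒ φ)) = 1 ⇒ 3/4 = 3/4
(¬(¬χ + ¬χ) + ¬(φ + χ)) · ((¬φ ⇒ φ) ⇒ (φ · (ψ ⇒ φ))) = 1/4 · 3/4 = 1/4

1/4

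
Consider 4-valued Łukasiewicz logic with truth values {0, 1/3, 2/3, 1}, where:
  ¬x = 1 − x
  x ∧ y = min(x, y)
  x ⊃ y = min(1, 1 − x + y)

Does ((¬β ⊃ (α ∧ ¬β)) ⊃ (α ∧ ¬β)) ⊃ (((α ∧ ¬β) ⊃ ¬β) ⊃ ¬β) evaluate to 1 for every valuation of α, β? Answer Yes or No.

α = 0, β = 0 ↦ 1
α = 0, β = 1/3 ↦ 1
α = 0, β = 2/3 ↦ 1
α = 0, β = 1 ↦ 1
α = 1/3, β = 0 ↦ 1
α = 1/3, β = 1/3 ↦ 1
α = 1/3, β = 2/3 ↦ 1
α = 1/3, β = 1 ↦ 1
α = 2/3, β = 0 ↦ 1
α = 2/3, β = 1/3 ↦ 1
α = 2/3, β = 2/3 ↦ 1
α = 2/3, β = 1 ↦ 1
α = 1, β = 0 ↦ 1
α = 1, β = 1/3 ↦ 1
α = 1, β = 2/3 ↦ 1
α = 1, β = 1 ↦ 1
Every assignment gives a value ≥ 1.

Yes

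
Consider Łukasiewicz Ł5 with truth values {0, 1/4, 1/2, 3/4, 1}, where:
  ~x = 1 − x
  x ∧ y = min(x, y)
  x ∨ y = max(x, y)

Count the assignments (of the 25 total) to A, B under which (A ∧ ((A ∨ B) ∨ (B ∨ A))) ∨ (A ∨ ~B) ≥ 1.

value 1: 9 assignments (counts)
value 3/4: 7 assignments
value 1/2: 5 assignments
value 1/4: 3 assignments
value 0: 1 assignment
So 9 of the 25 assignments meet the threshold.

9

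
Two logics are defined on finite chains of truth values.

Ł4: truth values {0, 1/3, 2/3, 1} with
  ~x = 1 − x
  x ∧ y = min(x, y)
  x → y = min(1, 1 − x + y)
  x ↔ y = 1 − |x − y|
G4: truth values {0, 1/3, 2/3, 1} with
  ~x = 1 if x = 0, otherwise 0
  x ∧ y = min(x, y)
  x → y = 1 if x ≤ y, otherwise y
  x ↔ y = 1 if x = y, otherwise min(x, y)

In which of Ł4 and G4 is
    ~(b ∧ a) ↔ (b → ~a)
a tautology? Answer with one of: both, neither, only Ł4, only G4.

In Ł4: at a = 1/3, b = 1/3 the value is 2/3 — not a tautology.
In G4: every assignment gives 1 — tautology.

only G4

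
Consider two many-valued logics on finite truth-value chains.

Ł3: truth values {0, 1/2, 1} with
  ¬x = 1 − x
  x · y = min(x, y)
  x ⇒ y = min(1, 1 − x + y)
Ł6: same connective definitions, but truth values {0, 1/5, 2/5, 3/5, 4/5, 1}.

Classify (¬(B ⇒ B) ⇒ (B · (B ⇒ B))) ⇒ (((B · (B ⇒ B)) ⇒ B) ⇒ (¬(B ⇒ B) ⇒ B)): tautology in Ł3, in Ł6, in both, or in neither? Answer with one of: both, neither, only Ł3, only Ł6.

both

In Ł3: every assignment gives 1 — tautology.
In Ł6: every assignment gives 1 — tautology.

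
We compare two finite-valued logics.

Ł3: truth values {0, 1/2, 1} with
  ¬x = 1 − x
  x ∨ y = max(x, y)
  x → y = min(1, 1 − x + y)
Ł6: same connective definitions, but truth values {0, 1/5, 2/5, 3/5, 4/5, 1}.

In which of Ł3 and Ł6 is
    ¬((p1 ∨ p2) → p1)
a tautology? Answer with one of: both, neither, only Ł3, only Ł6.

neither

In Ł3: at p1 = 0, p2 = 0 the value is 0 — not a tautology.
In Ł6: at p1 = 0, p2 = 0 the value is 0 — not a tautology.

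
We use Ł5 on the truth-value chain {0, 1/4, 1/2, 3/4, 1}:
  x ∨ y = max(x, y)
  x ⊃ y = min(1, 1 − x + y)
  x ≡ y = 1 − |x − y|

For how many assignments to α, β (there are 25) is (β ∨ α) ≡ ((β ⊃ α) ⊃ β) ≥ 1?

9

value 1: 9 assignments (counts)
value 3/4: 9 assignments
value 1/2: 4 assignments
value 1/4: 2 assignments
value 0: 1 assignment
So 9 of the 25 assignments meet the threshold.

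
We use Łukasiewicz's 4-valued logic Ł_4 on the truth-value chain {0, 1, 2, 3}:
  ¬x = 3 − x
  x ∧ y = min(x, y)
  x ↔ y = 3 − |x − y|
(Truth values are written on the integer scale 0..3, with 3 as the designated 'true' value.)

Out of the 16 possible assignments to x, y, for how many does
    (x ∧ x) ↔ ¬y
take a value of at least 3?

4

x = 0, y = 0 ↦ 0  <
x = 0, y = 1 ↦ 1  <
x = 0, y = 2 ↦ 2  <
x = 0, y = 3 ↦ 3  ≥
x = 1, y = 0 ↦ 1  <
x = 1, y = 1 ↦ 2  <
x = 1, y = 2 ↦ 3  ≥
x = 1, y = 3 ↦ 2  <
x = 2, y = 0 ↦ 2  <
x = 2, y = 1 ↦ 3  ≥
x = 2, y = 2 ↦ 2  <
x = 2, y = 3 ↦ 1  <
x = 3, y = 0 ↦ 3  ≥
x = 3, y = 1 ↦ 2  <
x = 3, y = 2 ↦ 1  <
x = 3, y = 3 ↦ 0  <
So 4 of the 16 assignments meet the threshold.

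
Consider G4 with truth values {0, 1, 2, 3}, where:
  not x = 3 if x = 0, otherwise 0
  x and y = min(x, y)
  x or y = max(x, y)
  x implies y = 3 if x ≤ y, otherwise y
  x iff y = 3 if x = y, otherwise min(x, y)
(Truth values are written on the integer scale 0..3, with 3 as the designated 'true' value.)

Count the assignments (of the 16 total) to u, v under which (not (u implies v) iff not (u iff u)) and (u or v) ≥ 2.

u = 0, v = 0 ↦ 0  <
u = 0, v = 1 ↦ 1  <
u = 0, v = 2 ↦ 2  ≥
u = 0, v = 3 ↦ 3  ≥
u = 1, v = 0 ↦ 0  <
u = 1, v = 1 ↦ 1  <
u = 1, v = 2 ↦ 2  ≥
u = 1, v = 3 ↦ 3  ≥
u = 2, v = 0 ↦ 0  <
u = 2, v = 1 ↦ 2  ≥
u = 2, v = 2 ↦ 2  ≥
u = 2, v = 3 ↦ 3  ≥
u = 3, v = 0 ↦ 0  <
u = 3, v = 1 ↦ 3  ≥
u = 3, v = 2 ↦ 3  ≥
u = 3, v = 3 ↦ 3  ≥
So 10 of the 16 assignments meet the threshold.

10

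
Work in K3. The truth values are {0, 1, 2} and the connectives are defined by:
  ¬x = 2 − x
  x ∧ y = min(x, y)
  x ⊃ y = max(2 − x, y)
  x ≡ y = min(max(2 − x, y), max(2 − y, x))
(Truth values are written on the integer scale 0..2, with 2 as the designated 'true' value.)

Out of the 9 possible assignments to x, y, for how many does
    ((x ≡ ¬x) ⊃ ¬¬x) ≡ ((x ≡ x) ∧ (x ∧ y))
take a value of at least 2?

x = 0, y = 0 ↦ 0  <
x = 0, y = 1 ↦ 0  <
x = 0, y = 2 ↦ 0  <
x = 1, y = 0 ↦ 1  <
x = 1, y = 1 ↦ 1  <
x = 1, y = 2 ↦ 1  <
x = 2, y = 0 ↦ 0  <
x = 2, y = 1 ↦ 1  <
x = 2, y = 2 ↦ 2  ≥
So 1 of the 9 assignments meets the threshold.

1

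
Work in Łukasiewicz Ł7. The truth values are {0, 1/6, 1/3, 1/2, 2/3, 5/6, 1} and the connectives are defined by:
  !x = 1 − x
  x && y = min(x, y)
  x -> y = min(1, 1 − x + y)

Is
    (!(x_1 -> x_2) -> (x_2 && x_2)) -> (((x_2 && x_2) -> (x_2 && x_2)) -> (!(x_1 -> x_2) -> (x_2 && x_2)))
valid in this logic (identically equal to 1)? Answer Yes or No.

At x_1 = 5/6, x_2 = 5/6, for instance:
x_1 -> x_2 = 5/6 -> 5/6 = 1
!(x_1 -> x_2) = !1 = 0
x_2 && x_2 = 5/6 && 5/6 = 5/6
!(x_1 -> x_2) -> (x_2 && x_2) = 0 -> 5/6 = 1
x_2 && x_2 = 5/6 && 5/6 = 5/6
(x_2 && x_2) -> (x_2 && x_2) = 5/6 -> 5/6 = 1
!(x_1 -> x_2) -> (x_2 && x_2) = 0 -> 5/6 = 1
((x_2 && x_2) -> (x_2 && x_2)) -> (!(x_1 -> x_2) -> (x_2 && x_2)) = 1 -> 1 = 1
(!(x_1 -> x_2) -> (x_2 && x_2)) -> (((x_2 && x_2) -> (x_2 && x_2)) -> (!(x_1 -> x_2) -> (x_2 && x_2))) = 1 -> 1 = 1
and checking the remaining 48 assignments likewise gives ≥ 1 in every case.

Yes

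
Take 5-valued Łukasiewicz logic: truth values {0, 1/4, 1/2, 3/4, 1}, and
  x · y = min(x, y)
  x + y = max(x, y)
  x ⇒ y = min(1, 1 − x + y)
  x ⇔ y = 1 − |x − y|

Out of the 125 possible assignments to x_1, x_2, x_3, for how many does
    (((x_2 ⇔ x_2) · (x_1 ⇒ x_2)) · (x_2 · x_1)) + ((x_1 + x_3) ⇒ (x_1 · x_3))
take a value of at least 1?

value 1: 29 assignments (counts)
value 3/4: 46 assignments
value 1/2: 29 assignments
value 1/4: 15 assignments
value 0: 6 assignments
So 29 of the 125 assignments meet the threshold.

29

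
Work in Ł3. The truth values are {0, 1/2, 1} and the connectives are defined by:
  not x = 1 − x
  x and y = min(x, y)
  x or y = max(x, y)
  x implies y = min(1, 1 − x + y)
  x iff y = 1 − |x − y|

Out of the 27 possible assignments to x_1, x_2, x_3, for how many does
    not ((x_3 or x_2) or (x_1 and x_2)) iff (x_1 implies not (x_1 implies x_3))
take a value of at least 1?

value 1: 10 assignments (counts)
value 1/2: 10 assignments
value 0: 7 assignments
So 10 of the 27 assignments meet the threshold.

10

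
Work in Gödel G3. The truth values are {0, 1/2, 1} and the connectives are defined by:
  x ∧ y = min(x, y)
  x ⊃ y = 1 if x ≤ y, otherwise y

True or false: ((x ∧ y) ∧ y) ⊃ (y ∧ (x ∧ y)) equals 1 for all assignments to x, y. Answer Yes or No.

x = 0, y = 0 ↦ 1
x = 0, y = 1/2 ↦ 1
x = 0, y = 1 ↦ 1
x = 1/2, y = 0 ↦ 1
x = 1/2, y = 1/2 ↦ 1
x = 1/2, y = 1 ↦ 1
x = 1, y = 0 ↦ 1
x = 1, y = 1/2 ↦ 1
x = 1, y = 1 ↦ 1
Every assignment gives a value ≥ 1.

Yes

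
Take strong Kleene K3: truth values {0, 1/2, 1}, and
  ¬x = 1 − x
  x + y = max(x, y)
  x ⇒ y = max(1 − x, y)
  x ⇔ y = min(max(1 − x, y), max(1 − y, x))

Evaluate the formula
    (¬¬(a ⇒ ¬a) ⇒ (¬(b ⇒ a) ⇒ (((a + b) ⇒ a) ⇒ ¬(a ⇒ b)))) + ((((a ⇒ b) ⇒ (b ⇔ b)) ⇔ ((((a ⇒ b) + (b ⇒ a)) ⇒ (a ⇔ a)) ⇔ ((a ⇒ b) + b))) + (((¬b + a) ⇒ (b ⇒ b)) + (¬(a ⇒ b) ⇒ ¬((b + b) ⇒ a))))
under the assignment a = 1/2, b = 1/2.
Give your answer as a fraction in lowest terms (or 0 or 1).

¬a = ¬1/2 = 1/2
a ⇒ ¬a = 1/2 ⇒ 1/2 = 1/2
¬(a ⇒ ¬a) = ¬1/2 = 1/2
¬¬(a ⇒ ¬a) = ¬1/2 = 1/2
b ⇒ a = 1/2 ⇒ 1/2 = 1/2
¬(b ⇒ a) = ¬1/2 = 1/2
a + b = 1/2 + 1/2 = 1/2
(a + b) ⇒ a = 1/2 ⇒ 1/2 = 1/2
a ⇒ b = 1/2 ⇒ 1/2 = 1/2
¬(a ⇒ b) = ¬1/2 = 1/2
((a + b) ⇒ a) ⇒ ¬(a ⇒ b) = 1/2 ⇒ 1/2 = 1/2
¬(b ⇒ a) ⇒ (((a + b) ⇒ a) ⇒ ¬(a ⇒ b)) = 1/2 ⇒ 1/2 = 1/2
¬¬(a ⇒ ¬a) ⇒ (¬(b ⇒ a) ⇒ (((a + b) ⇒ a) ⇒ ¬(a ⇒ b))) = 1/2 ⇒ 1/2 = 1/2
a ⇒ b = 1/2 ⇒ 1/2 = 1/2
b ⇔ b = 1/2 ⇔ 1/2 = 1/2
(a ⇒ b) ⇒ (b ⇔ b) = 1/2 ⇒ 1/2 = 1/2
a ⇒ b = 1/2 ⇒ 1/2 = 1/2
b ⇒ a = 1/2 ⇒ 1/2 = 1/2
(a ⇒ b) + (b ⇒ a) = 1/2 + 1/2 = 1/2
a ⇔ a = 1/2 ⇔ 1/2 = 1/2
((a ⇒ b) + (b ⇒ a)) ⇒ (a ⇔ a) = 1/2 ⇒ 1/2 = 1/2
a ⇒ b = 1/2 ⇒ 1/2 = 1/2
(a ⇒ b) + b = 1/2 + 1/2 = 1/2
(((a ⇒ b) + (b ⇒ a)) ⇒ (a ⇔ a)) ⇔ ((a ⇒ b) + b) = 1/2 ⇔ 1/2 = 1/2
((a ⇒ b) ⇒ (b ⇔ b)) ⇔ ((((a ⇒ b) + (b ⇒ a)) ⇒ (a ⇔ a)) ⇔ ((a ⇒ b) + b)) = 1/2 ⇔ 1/2 = 1/2
¬b = ¬1/2 = 1/2
¬b + a = 1/2 + 1/2 = 1/2
b ⇒ b = 1/2 ⇒ 1/2 = 1/2
(¬b + a) ⇒ (b ⇒ b) = 1/2 ⇒ 1/2 = 1/2
a ⇒ b = 1/2 ⇒ 1/2 = 1/2
¬(a ⇒ b) = ¬1/2 = 1/2
b + b = 1/2 + 1/2 = 1/2
(b + b) ⇒ a = 1/2 ⇒ 1/2 = 1/2
¬((b + b) ⇒ a) = ¬1/2 = 1/2
¬(a ⇒ b) ⇒ ¬((b + b) ⇒ a) = 1/2 ⇒ 1/2 = 1/2
((¬b + a) ⇒ (b ⇒ b)) + (¬(a ⇒ b) ⇒ ¬((b + b) ⇒ a)) = 1/2 + 1/2 = 1/2
(((a ⇒ b) ⇒ (b ⇔ b)) ⇔ ((((a ⇒ b) + (b ⇒ a)) ⇒ (a ⇔ a)) ⇔ ((a ⇒ b) + b))) + (((¬b + a) ⇒ (b ⇒ b)) + (¬(a ⇒ b) ⇒ ¬((b + b) ⇒ a))) = 1/2 + 1/2 = 1/2
(¬¬(a ⇒ ¬a) ⇒ (¬(b ⇒ a) ⇒ (((a + b) ⇒ a) ⇒ ¬(a ⇒ b)))) + ((((a ⇒ b) ⇒ (b ⇔ b)) ⇔ ((((a ⇒ b) + (b ⇒ a)) ⇒ (a ⇔ a)) ⇔ ((a ⇒ b) + b))) + (((¬b + a) ⇒ (b ⇒ b)) + (¬(a ⇒ b) ⇒ ¬((b + b) ⇒ a)))) = 1/2 + 1/2 = 1/2

1/2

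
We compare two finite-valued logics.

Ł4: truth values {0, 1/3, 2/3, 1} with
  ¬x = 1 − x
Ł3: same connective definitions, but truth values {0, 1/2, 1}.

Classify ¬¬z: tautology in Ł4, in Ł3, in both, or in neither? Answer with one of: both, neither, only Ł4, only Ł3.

neither

In Ł4: at z = 0 the value is 0 — not a tautology.
In Ł3: at z = 0 the value is 0 — not a tautology.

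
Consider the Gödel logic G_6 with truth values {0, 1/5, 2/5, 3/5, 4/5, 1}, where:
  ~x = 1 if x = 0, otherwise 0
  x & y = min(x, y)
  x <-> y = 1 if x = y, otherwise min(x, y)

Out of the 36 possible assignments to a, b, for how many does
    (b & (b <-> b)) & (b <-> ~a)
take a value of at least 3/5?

value 1: 1 assignment (counts)
value 4/5: 1 assignment (counts)
value 3/5: 1 assignment (counts)
value 2/5: 1 assignment
value 1/5: 1 assignment
value 0: 31 assignments
So 3 of the 36 assignments meet the threshold.

3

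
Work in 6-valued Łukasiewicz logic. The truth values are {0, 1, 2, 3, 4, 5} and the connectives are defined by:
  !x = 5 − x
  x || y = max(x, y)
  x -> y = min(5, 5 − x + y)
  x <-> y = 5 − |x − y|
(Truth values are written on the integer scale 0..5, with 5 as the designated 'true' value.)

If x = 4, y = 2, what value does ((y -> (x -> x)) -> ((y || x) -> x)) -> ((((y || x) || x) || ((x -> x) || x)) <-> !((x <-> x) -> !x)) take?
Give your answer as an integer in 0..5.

x -> x = 4 -> 4 = 5
y -> (x -> x) = 2 -> 5 = 5
y || x = 2 || 4 = 4
(y || x) -> x = 4 -> 4 = 5
(y -> (x -> x)) -> ((y || x) -> x) = 5 -> 5 = 5
y || x = 2 || 4 = 4
(y || x) || x = 4 || 4 = 4
x -> x = 4 -> 4 = 5
(x -> x) || x = 5 || 4 = 5
((y || x) || x) || ((x -> x) || x) = 4 || 5 = 5
x <-> x = 4 <-> 4 = 5
!x = !4 = 1
(x <-> x) -> !x = 5 -> 1 = 1
!((x <-> x) -> !x) = !1 = 4
(((y || x) || x) || ((x -> x) || x)) <-> !((x <-> x) -> !x) = 5 <-> 4 = 4
((y -> (x -> x)) -> ((y || x) -> x)) -> ((((y || x) || x) || ((x -> x) || x)) <-> !((x <-> x) -> !x)) = 5 -> 4 = 4

4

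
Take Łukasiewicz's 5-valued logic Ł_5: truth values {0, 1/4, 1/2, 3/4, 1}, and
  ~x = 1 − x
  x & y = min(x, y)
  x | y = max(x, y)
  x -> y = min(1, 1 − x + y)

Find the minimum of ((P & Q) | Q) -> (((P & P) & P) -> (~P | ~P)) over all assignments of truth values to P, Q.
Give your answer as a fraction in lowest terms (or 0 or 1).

0

Take P = 1, Q = 1:
P & Q = 1 & 1 = 1
(P & Q) | Q = 1 | 1 = 1
P & P = 1 & 1 = 1
(P & P) & P = 1 & 1 = 1
~P = ~1 = 0
~P = ~1 = 0
~P | ~P = 0 | 0 = 0
((P & P) & P) -> (~P | ~P) = 1 -> 0 = 0
((P & Q) | Q) -> (((P & P) & P) -> (~P | ~P)) = 1 -> 0 = 0
No assignment yields a value below 0, so this is the minimum.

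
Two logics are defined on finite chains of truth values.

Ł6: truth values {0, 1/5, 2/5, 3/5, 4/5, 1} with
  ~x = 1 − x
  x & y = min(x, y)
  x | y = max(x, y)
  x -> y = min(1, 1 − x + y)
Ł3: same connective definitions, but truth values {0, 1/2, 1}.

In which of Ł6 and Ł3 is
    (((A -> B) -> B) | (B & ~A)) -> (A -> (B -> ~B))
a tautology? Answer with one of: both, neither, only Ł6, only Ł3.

In Ł6: at A = 1/5, B = 1 the value is 4/5 — not a tautology.
In Ł3: at A = 1/2, B = 1 the value is 1/2 — not a tautology.

neither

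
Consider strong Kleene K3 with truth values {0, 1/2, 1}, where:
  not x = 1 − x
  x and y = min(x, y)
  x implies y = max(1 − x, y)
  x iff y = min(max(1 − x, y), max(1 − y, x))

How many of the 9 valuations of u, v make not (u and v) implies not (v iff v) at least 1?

u = 0, v = 0 ↦ 0  <
u = 0, v = 1/2 ↦ 1/2  <
u = 0, v = 1 ↦ 0  <
u = 1/2, v = 0 ↦ 0  <
u = 1/2, v = 1/2 ↦ 1/2  <
u = 1/2, v = 1 ↦ 1/2  <
u = 1, v = 0 ↦ 0  <
u = 1, v = 1/2 ↦ 1/2  <
u = 1, v = 1 ↦ 1  ≥
So 1 of the 9 assignments meets the threshold.

1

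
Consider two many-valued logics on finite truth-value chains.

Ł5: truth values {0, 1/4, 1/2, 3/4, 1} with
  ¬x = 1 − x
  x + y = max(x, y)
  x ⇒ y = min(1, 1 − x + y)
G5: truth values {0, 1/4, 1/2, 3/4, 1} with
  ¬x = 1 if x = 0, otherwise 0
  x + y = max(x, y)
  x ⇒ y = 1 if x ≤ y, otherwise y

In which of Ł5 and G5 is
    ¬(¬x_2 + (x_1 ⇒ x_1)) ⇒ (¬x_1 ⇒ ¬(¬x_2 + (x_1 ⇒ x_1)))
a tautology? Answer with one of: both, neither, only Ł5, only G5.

In Ł5: every assignment gives 1 — tautology.
In G5: every assignment gives 1 — tautology.

both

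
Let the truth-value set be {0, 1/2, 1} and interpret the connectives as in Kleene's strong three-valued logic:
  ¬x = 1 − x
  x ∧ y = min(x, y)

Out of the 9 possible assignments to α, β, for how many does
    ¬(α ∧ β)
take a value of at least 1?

α = 0, β = 0 ↦ 1  ≥
α = 0, β = 1/2 ↦ 1  ≥
α = 0, β = 1 ↦ 1  ≥
α = 1/2, β = 0 ↦ 1  ≥
α = 1/2, β = 1/2 ↦ 1/2  <
α = 1/2, β = 1 ↦ 1/2  <
α = 1, β = 0 ↦ 1  ≥
α = 1, β = 1/2 ↦ 1/2  <
α = 1, β = 1 ↦ 0  <
So 5 of the 9 assignments meet the threshold.

5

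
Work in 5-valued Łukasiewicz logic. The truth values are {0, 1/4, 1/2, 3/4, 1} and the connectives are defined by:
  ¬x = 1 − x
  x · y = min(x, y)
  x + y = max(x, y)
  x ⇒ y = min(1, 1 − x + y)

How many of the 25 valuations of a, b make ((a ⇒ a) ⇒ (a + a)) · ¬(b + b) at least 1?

value 1: 1 assignment (counts)
value 3/4: 3 assignments
value 1/2: 5 assignments
value 1/4: 7 assignments
value 0: 9 assignments
So 1 of the 25 assignments meets the threshold.

1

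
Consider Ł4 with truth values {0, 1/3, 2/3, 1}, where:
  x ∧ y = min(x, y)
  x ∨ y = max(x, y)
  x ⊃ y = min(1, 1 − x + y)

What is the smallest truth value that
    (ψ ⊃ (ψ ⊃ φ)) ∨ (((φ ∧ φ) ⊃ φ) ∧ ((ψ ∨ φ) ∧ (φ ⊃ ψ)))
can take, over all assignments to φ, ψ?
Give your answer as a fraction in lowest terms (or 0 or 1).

2/3

Take φ = 0, ψ = 2/3:
ψ ⊃ φ = 2/3 ⊃ 0 = 1/3
ψ ⊃ (ψ ⊃ φ) = 2/3 ⊃ 1/3 = 2/3
φ ∧ φ = 0 ∧ 0 = 0
(φ ∧ φ) ⊃ φ = 0 ⊃ 0 = 1
ψ ∨ φ = 2/3 ∨ 0 = 2/3
φ ⊃ ψ = 0 ⊃ 2/3 = 1
(ψ ∨ φ) ∧ (φ ⊃ ψ) = 2/3 ∧ 1 = 2/3
((φ ∧ φ) ⊃ φ) ∧ ((ψ ∨ φ) ∧ (φ ⊃ ψ)) = 1 ∧ 2/3 = 2/3
(ψ ⊃ (ψ ⊃ φ)) ∨ (((φ ∧ φ) ⊃ φ) ∧ ((ψ ∨ φ) ∧ (φ ⊃ ψ))) = 2/3 ∨ 2/3 = 2/3
No assignment yields a value below 2/3, so this is the minimum.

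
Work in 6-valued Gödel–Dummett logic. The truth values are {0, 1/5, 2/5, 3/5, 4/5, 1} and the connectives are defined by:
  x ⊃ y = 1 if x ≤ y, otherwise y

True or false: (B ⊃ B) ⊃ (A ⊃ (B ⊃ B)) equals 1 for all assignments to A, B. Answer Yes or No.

Yes

At A = 0, B = 2/5, for instance:
B ⊃ B = 2/5 ⊃ 2/5 = 1
A ⊃ (B ⊃ B) = 0 ⊃ 1 = 1
(B ⊃ B) ⊃ (A ⊃ (B ⊃ B)) = 1 ⊃ 1 = 1
and checking the remaining 35 assignments likewise gives ≥ 1 in every case.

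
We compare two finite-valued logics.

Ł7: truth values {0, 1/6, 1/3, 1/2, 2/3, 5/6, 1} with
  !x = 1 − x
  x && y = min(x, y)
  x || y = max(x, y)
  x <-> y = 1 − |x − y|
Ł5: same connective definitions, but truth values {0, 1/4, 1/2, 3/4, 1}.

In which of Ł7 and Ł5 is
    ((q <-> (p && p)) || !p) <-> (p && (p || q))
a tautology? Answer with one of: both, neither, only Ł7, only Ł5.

neither

In Ł7: at p = 0, q = 0 the value is 0 — not a tautology.
In Ł5: at p = 0, q = 0 the value is 0 — not a tautology.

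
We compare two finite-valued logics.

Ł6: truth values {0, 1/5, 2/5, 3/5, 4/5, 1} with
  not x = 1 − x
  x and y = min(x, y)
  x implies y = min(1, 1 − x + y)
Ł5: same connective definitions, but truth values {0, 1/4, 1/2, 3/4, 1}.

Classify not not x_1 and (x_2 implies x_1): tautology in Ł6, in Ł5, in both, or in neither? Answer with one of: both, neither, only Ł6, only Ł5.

neither

In Ł6: at x_1 = 0, x_2 = 0 the value is 0 — not a tautology.
In Ł5: at x_1 = 0, x_2 = 0 the value is 0 — not a tautology.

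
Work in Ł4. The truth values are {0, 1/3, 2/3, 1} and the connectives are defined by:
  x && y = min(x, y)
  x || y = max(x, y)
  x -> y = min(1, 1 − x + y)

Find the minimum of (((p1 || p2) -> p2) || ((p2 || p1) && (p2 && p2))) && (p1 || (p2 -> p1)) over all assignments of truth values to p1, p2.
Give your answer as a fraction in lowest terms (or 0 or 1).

0

Take p1 = 0, p2 = 1:
p1 || p2 = 0 || 1 = 1
(p1 || p2) -> p2 = 1 -> 1 = 1
p2 || p1 = 1 || 0 = 1
p2 && p2 = 1 && 1 = 1
(p2 || p1) && (p2 && p2) = 1 && 1 = 1
((p1 || p2) -> p2) || ((p2 || p1) && (p2 && p2)) = 1 || 1 = 1
p2 -> p1 = 1 -> 0 = 0
p1 || (p2 -> p1) = 0 || 0 = 0
(((p1 || p2) -> p2) || ((p2 || p1) && (p2 && p2))) && (p1 || (p2 -> p1)) = 1 && 0 = 0
No assignment yields a value below 0, so this is the minimum.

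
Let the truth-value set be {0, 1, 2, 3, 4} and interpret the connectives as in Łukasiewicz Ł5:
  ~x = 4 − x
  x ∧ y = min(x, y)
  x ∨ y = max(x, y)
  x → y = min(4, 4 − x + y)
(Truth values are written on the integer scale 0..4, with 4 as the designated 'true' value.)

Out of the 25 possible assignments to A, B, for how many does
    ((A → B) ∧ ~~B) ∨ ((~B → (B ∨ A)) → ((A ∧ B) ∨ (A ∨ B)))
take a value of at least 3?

value 4: 13 assignments (counts)
value 3: 9 assignments (counts)
value 2: 3 assignments
So 22 of the 25 assignments meet the threshold.

22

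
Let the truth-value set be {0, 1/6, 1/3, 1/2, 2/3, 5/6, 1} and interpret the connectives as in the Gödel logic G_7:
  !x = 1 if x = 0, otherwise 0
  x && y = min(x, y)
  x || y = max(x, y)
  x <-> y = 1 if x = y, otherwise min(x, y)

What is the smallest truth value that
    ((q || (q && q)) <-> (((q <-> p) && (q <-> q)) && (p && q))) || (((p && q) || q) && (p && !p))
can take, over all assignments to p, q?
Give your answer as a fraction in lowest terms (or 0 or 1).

0

Take p = 0, q = 1/6:
q && q = 1/6 && 1/6 = 1/6
q || (q && q) = 1/6 || 1/6 = 1/6
q <-> p = 1/6 <-> 0 = 0
q <-> q = 1/6 <-> 1/6 = 1
(q <-> p) && (q <-> q) = 0 && 1 = 0
p && q = 0 && 1/6 = 0
((q <-> p) && (q <-> q)) && (p && q) = 0 && 0 = 0
(q || (q && q)) <-> (((q <-> p) && (q <-> q)) && (p && q)) = 1/6 <-> 0 = 0
p && q = 0 && 1/6 = 0
(p && q) || q = 0 || 1/6 = 1/6
!p = !0 = 1
p && !p = 0 && 1 = 0
((p && q) || q) && (p && !p) = 1/6 && 0 = 0
((q || (q && q)) <-> (((q <-> p) && (q <-> q)) && (p && q))) || (((p && q) || q) && (p && !p)) = 0 || 0 = 0
No assignment yields a value below 0, so this is the minimum.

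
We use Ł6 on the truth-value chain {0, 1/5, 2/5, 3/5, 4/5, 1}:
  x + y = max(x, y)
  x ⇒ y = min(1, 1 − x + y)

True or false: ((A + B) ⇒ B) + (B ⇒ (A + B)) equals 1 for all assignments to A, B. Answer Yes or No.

At A = 1, B = 1/5, for instance:
A + B = 1 + 1/5 = 1
(A + B) ⇒ B = 1 ⇒ 1/5 = 1/5
B ⇒ (A + B) = 1/5 ⇒ 1 = 1
((A + B) ⇒ B) + (B ⇒ (A + B)) = 1/5 + 1 = 1
and checking the remaining 35 assignments likewise gives ≥ 1 in every case.

Yes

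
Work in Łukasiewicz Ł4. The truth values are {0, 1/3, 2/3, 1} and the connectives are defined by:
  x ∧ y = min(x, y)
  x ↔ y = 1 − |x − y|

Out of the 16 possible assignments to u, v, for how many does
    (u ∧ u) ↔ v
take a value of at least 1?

u = 0, v = 0 ↦ 1  ≥
u = 0, v = 1/3 ↦ 2/3  <
u = 0, v = 2/3 ↦ 1/3  <
u = 0, v = 1 ↦ 0  <
u = 1/3, v = 0 ↦ 2/3  <
u = 1/3, v = 1/3 ↦ 1  ≥
u = 1/3, v = 2/3 ↦ 2/3  <
u = 1/3, v = 1 ↦ 1/3  <
u = 2/3, v = 0 ↦ 1/3  <
u = 2/3, v = 1/3 ↦ 2/3  <
u = 2/3, v = 2/3 ↦ 1  ≥
u = 2/3, v = 1 ↦ 2/3  <
u = 1, v = 0 ↦ 0  <
u = 1, v = 1/3 ↦ 1/3  <
u = 1, v = 2/3 ↦ 2/3  <
u = 1, v = 1 ↦ 1  ≥
So 4 of the 16 assignments meet the threshold.

4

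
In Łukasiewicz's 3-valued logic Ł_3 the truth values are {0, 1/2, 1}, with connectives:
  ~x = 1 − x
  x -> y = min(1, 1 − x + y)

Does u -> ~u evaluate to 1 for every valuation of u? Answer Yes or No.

Counterexample: take u = 1.
~u = ~1 = 0
u -> ~u = 1 -> 0 = 0
This gives 0 ≠ 1.

No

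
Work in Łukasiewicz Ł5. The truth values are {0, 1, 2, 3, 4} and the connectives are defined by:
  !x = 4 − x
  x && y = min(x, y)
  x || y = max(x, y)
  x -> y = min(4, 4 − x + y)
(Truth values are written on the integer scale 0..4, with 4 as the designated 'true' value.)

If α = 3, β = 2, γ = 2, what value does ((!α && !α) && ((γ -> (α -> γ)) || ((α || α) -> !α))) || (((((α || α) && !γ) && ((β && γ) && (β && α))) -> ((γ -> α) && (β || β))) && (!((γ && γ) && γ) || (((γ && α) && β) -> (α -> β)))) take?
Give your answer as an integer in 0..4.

4

!α = !3 = 1
!α = !3 = 1
!α && !α = 1 && 1 = 1
α -> γ = 3 -> 2 = 3
γ -> (α -> γ) = 2 -> 3 = 4
α || α = 3 || 3 = 3
!α = !3 = 1
(α || α) -> !α = 3 -> 1 = 2
(γ -> (α -> γ)) || ((α || α) -> !α) = 4 || 2 = 4
(!α && !α) && ((γ -> (α -> γ)) || ((α || α) -> !α)) = 1 && 4 = 1
α || α = 3 || 3 = 3
!γ = !2 = 2
(α || α) && !γ = 3 && 2 = 2
β && γ = 2 && 2 = 2
β && α = 2 && 3 = 2
(β && γ) && (β && α) = 2 && 2 = 2
((α || α) && !γ) && ((β && γ) && (β && α)) = 2 && 2 = 2
γ -> α = 2 -> 3 = 4
β || β = 2 || 2 = 2
(γ -> α) && (β || β) = 4 && 2 = 2
(((α || α) && !γ) && ((β && γ) && (β && α))) -> ((γ -> α) && (β || β)) = 2 -> 2 = 4
γ && γ = 2 && 2 = 2
(γ && γ) && γ = 2 && 2 = 2
!((γ && γ) && γ) = !2 = 2
γ && α = 2 && 3 = 2
(γ && α) && β = 2 && 2 = 2
α -> β = 3 -> 2 = 3
((γ && α) && β) -> (α -> β) = 2 -> 3 = 4
!((γ && γ) && γ) || (((γ && α) && β) -> (α -> β)) = 2 || 4 = 4
((((α || α) && !γ) && ((β && γ) && (β && α))) -> ((γ -> α) && (β || β))) && (!((γ && γ) && γ) || (((γ && α) && β) -> (α -> β))) = 4 && 4 = 4
((!α && !α) && ((γ -> (α -> γ)) || ((α || α) -> !α))) || (((((α || α) && !γ) && ((β && γ) && (β && α))) -> ((γ -> α) && (β || β))) && (!((γ && γ) && γ) || (((γ && α) && β) -> (α -> β)))) = 1 || 4 = 4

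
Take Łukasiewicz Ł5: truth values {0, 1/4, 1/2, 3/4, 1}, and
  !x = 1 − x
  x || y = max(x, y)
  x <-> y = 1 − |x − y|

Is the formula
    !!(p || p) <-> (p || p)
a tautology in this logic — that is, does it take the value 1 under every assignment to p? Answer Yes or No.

Yes

p = 0 ↦ 1
p = 1/4 ↦ 1
p = 1/2 ↦ 1
p = 3/4 ↦ 1
p = 1 ↦ 1
Every assignment gives a value ≥ 1.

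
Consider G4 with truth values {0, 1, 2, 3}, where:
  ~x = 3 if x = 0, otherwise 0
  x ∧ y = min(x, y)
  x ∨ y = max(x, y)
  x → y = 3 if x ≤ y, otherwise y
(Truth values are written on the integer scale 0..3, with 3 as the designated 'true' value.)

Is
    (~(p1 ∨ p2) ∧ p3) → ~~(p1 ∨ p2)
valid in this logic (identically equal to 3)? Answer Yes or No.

Counterexample: take p1 = 0, p2 = 0, p3 = 1.
p1 ∨ p2 = 0 ∨ 0 = 0
~(p1 ∨ p2) = ~0 = 3
~(p1 ∨ p2) ∧ p3 = 3 ∧ 1 = 1
p1 ∨ p2 = 0 ∨ 0 = 0
~(p1 ∨ p2) = ~0 = 3
~~(p1 ∨ p2) = ~3 = 0
(~(p1 ∨ p2) ∧ p3) → ~~(p1 ∨ p2) = 1 → 0 = 0
This gives 0 ≠ 3.

No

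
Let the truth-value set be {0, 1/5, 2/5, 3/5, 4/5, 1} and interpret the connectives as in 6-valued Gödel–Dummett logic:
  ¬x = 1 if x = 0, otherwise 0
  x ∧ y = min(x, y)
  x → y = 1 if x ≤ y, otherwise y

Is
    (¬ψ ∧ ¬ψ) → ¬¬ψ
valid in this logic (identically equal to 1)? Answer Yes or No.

No

Counterexample: take ψ = 0.
¬ψ = ¬0 = 1
¬ψ = ¬0 = 1
¬ψ ∧ ¬ψ = 1 ∧ 1 = 1
¬ψ = ¬0 = 1
¬¬ψ = ¬1 = 0
(¬ψ ∧ ¬ψ) → ¬¬ψ = 1 → 0 = 0
This gives 0 ≠ 1.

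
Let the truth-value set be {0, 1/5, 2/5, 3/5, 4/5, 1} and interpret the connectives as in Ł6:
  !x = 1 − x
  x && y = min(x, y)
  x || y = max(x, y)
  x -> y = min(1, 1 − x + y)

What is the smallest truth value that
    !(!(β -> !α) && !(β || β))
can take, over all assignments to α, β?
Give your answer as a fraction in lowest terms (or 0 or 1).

Take α = 4/5, β = 3/5:
!α = !4/5 = 1/5
β -> !α = 3/5 -> 1/5 = 3/5
!(β -> !α) = !3/5 = 2/5
β || β = 3/5 || 3/5 = 3/5
!(β || β) = !3/5 = 2/5
!(β -> !α) && !(β || β) = 2/5 && 2/5 = 2/5
!(!(β -> !α) && !(β || β)) = !2/5 = 3/5
No assignment yields a value below 3/5, so this is the minimum.

3/5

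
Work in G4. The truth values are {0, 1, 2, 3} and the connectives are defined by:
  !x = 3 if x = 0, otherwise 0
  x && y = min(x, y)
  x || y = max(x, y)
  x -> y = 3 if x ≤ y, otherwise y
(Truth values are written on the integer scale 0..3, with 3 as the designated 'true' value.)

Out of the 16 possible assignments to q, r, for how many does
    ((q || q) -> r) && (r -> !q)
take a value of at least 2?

q = 0, r = 0 ↦ 3  ≥
q = 0, r = 1 ↦ 3  ≥
q = 0, r = 2 ↦ 3  ≥
q = 0, r = 3 ↦ 3  ≥
q = 1, r = 0 ↦ 0  <
q = 1, r = 1 ↦ 0  <
q = 1, r = 2 ↦ 0  <
q = 1, r = 3 ↦ 0  <
q = 2, r = 0 ↦ 0  <
q = 2, r = 1 ↦ 0  <
q = 2, r = 2 ↦ 0  <
q = 2, r = 3 ↦ 0  <
q = 3, r = 0 ↦ 0  <
q = 3, r = 1 ↦ 0  <
q = 3, r = 2 ↦ 0  <
q = 3, r = 3 ↦ 0  <
So 4 of the 16 assignments meet the threshold.

4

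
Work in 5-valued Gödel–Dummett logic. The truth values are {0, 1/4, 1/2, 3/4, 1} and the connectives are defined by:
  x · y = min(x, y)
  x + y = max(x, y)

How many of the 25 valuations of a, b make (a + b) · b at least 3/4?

10

value 1: 5 assignments (counts)
value 3/4: 5 assignments (counts)
value 1/2: 5 assignments
value 1/4: 5 assignments
value 0: 5 assignments
So 10 of the 25 assignments meet the threshold.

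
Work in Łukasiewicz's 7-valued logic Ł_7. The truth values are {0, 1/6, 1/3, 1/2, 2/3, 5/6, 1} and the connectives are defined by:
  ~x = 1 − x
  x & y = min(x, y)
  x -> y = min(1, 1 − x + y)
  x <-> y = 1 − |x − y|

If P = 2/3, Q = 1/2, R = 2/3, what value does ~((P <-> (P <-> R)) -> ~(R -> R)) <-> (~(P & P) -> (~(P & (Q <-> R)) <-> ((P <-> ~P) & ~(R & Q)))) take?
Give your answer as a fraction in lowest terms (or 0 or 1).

2/3

P <-> R = 2/3 <-> 2/3 = 1
P <-> (P <-> R) = 2/3 <-> 1 = 2/3
R -> R = 2/3 -> 2/3 = 1
~(R -> R) = ~1 = 0
(P <-> (P <-> R)) -> ~(R -> R) = 2/3 -> 0 = 1/3
~((P <-> (P <-> R)) -> ~(R -> R)) = ~1/3 = 2/3
P & P = 2/3 & 2/3 = 2/3
~(P & P) = ~2/3 = 1/3
Q <-> R = 1/2 <-> 2/3 = 5/6
P & (Q <-> R) = 2/3 & 5/6 = 2/3
~(P & (Q <-> R)) = ~2/3 = 1/3
~P = ~2/3 = 1/3
P <-> ~P = 2/3 <-> 1/3 = 2/3
R & Q = 2/3 & 1/2 = 1/2
~(R & Q) = ~1/2 = 1/2
(P <-> ~P) & ~(R & Q) = 2/3 & 1/2 = 1/2
~(P & (Q <-> R)) <-> ((P <-> ~P) & ~(R & Q)) = 1/3 <-> 1/2 = 5/6
~(P & P) -> (~(P & (Q <-> R)) <-> ((P <-> ~P) & ~(R & Q))) = 1/3 -> 5/6 = 1
~((P <-> (P <-> R)) -> ~(R -> R)) <-> (~(P & P) -> (~(P & (Q <-> R)) <-> ((P <-> ~P) & ~(R & Q)))) = 2/3 <-> 1 = 2/3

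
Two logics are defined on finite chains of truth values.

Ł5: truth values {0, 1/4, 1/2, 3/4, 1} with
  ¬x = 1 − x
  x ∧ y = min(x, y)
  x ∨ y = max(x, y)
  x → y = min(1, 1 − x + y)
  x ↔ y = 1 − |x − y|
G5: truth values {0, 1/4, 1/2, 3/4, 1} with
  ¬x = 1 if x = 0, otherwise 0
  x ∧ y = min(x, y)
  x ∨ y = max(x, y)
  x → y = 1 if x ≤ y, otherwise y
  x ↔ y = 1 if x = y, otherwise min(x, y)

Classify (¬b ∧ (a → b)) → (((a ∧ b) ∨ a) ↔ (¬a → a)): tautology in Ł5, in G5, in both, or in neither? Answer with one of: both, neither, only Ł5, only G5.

In Ł5: at a = 1/2, b = 1/4 the value is 3/4 — not a tautology.
In G5: every assignment gives 1 — tautology.

only G5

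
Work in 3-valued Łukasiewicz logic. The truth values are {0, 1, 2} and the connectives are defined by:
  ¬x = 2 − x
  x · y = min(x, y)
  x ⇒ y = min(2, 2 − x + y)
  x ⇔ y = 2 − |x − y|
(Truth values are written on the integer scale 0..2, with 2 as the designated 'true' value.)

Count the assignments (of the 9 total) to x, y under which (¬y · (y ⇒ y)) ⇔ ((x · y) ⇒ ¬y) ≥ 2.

x = 0, y = 0 ↦ 2  ≥
x = 0, y = 1 ↦ 1  <
x = 0, y = 2 ↦ 0  <
x = 1, y = 0 ↦ 2  ≥
x = 1, y = 1 ↦ 1  <
x = 1, y = 2 ↦ 1  <
x = 2, y = 0 ↦ 2  ≥
x = 2, y = 1 ↦ 1  <
x = 2, y = 2 ↦ 2  ≥
So 4 of the 9 assignments meet the threshold.

4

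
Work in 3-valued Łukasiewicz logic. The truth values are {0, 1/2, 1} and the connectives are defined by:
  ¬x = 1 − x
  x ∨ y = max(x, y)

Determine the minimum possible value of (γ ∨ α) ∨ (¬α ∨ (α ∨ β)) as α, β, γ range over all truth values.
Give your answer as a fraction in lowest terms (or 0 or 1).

1/2

Take α = 1/2, β = 0, γ = 0:
γ ∨ α = 0 ∨ 1/2 = 1/2
¬α = ¬1/2 = 1/2
α ∨ β = 1/2 ∨ 0 = 1/2
¬α ∨ (α ∨ β) = 1/2 ∨ 1/2 = 1/2
(γ ∨ α) ∨ (¬α ∨ (α ∨ β)) = 1/2 ∨ 1/2 = 1/2
No assignment yields a value below 1/2, so this is the minimum.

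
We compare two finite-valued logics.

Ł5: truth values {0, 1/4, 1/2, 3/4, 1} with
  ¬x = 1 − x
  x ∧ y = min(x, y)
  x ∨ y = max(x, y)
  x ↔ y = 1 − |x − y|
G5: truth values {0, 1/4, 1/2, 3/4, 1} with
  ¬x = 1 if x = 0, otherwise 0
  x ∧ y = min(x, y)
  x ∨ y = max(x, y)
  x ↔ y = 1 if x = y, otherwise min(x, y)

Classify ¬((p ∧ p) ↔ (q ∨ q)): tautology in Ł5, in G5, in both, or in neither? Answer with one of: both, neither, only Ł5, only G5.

In Ł5: at p = 0, q = 0 the value is 0 — not a tautology.
In G5: at p = 0, q = 0 the value is 0 — not a tautology.

neither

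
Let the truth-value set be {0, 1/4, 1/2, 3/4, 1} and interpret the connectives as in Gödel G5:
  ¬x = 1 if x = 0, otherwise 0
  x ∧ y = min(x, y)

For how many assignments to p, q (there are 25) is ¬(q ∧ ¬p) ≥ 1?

value 1: 21 assignments (counts)
value 0: 4 assignments
So 21 of the 25 assignments meet the threshold.

21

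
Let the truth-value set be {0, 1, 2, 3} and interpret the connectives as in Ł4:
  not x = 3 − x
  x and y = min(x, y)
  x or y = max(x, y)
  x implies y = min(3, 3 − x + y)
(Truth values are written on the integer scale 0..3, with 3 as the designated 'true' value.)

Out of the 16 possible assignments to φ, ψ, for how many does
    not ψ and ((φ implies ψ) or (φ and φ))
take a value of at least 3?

φ = 0, ψ = 0 ↦ 3  ≥
φ = 0, ψ = 1 ↦ 2  <
φ = 0, ψ = 2 ↦ 1  <
φ = 0, ψ = 3 ↦ 0  <
φ = 1, ψ = 0 ↦ 2  <
φ = 1, ψ = 1 ↦ 2  <
φ = 1, ψ = 2 ↦ 1  <
φ = 1, ψ = 3 ↦ 0  <
φ = 2, ψ = 0 ↦ 2  <
φ = 2, ψ = 1 ↦ 2  <
φ = 2, ψ = 2 ↦ 1  <
φ = 2, ψ = 3 ↦ 0  <
φ = 3, ψ = 0 ↦ 3  ≥
φ = 3, ψ = 1 ↦ 2  <
φ = 3, ψ = 2 ↦ 1  <
φ = 3, ψ = 3 ↦ 0  <
So 2 of the 16 assignments meet the threshold.

2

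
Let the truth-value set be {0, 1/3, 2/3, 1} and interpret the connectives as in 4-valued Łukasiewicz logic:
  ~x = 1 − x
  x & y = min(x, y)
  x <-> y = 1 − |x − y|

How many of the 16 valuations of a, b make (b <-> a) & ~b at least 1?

a = 0, b = 0 ↦ 1  ≥
a = 0, b = 1/3 ↦ 2/3  <
a = 0, b = 2/3 ↦ 1/3  <
a = 0, b = 1 ↦ 0  <
a = 1/3, b = 0 ↦ 2/3  <
a = 1/3, b = 1/3 ↦ 2/3  <
a = 1/3, b = 2/3 ↦ 1/3  <
a = 1/3, b = 1 ↦ 0  <
a = 2/3, b = 0 ↦ 1/3  <
a = 2/3, b = 1/3 ↦ 2/3  <
a = 2/3, b = 2/3 ↦ 1/3  <
a = 2/3, b = 1 ↦ 0  <
a = 1, b = 0 ↦ 0  <
a = 1, b = 1/3 ↦ 1/3  <
a = 1, b = 2/3 ↦ 1/3  <
a = 1, b = 1 ↦ 0  <
So 1 of the 16 assignments meets the threshold.

1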